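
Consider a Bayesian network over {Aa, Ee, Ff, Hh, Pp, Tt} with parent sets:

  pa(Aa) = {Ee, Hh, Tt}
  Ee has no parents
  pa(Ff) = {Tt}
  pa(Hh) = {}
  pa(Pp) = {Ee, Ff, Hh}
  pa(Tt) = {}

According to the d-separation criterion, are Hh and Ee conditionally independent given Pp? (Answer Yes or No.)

No — Hh and Ee are not d-separated given {Pp}.

We examine all 4 paths between Hh and Ee:
  1. Hh → Aa ← Ee — Aa:collider[blocks] ⇒ blocked
  2. Hh → Aa ← Tt → Ff → Pp ← Ee — Aa:collider[blocks]; Tt:fork[open]; Ff:chain[open]; Pp:collider[open] ⇒ blocked
  3. Hh → Pp ← Ee — Pp:collider[open] ⇒ active
  4. Hh → Pp ← Ff ← Tt → Aa ← Ee — Pp:collider[open]; Ff:chain[open]; Tt:fork[open]; Aa:collider[blocks] ⇒ blocked
Since the path Hh → Pp ← Ee is active, Hh and Ee are not d-separated given {Pp}.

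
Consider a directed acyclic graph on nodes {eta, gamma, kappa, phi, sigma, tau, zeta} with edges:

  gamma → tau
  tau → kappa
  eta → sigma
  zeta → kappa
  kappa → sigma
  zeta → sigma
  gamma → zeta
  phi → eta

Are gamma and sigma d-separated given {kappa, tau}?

No

Enumerating the 4 paths from gamma to sigma and testing each for blocking by {kappa, tau}:
  1. gamma → tau → kappa → sigma — tau:chain[blocks]; kappa:chain[blocks] ⇒ blocked
  2. gamma → tau → kappa ← zeta → sigma — tau:chain[blocks]; kappa:collider[open]; zeta:fork[open] ⇒ blocked
  3. gamma → zeta → kappa → sigma — zeta:chain[open]; kappa:chain[blocks] ⇒ blocked
  4. gamma → zeta → sigma — zeta:chain[open] ⇒ active
Since the path gamma → zeta → sigma is active, gamma and sigma are not d-separated given {kappa, tau}.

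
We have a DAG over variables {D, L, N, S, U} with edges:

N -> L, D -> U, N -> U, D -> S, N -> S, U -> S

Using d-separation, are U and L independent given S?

No — U and L are not d-separated given {S}.

3 paths connect U and L; each must be blocked for d-separation to hold:
Path 1: U ← D → S ← N → L
  D is a fork and D is not conditioned on; S is a collider and S is conditioned on, which opens it; N is a fork and N is not conditioned on — no node blocks this path, so it is active.
Path 2: U ← N → L
  N is a fork and N is not conditioned on — no node blocks this path, so it is active.
Path 3: U → S ← N → L
  S is a collider and S is conditioned on, which opens it; N is a fork and N is not conditioned on — no node blocks this path, so it is active.
Since the path U ← D → S ← N → L is active, U and L are not d-separated given {S}.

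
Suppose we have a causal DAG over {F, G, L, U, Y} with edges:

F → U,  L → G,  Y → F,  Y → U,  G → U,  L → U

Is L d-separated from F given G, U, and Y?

No — L and F are not d-separated given {G, U, Y}.

Enumerating the 4 paths from L to F and testing each for blocking by {G, U, Y}:
  1. L → U ← Y → F — U:collider[open]; Y:fork[blocks] ⇒ blocked
  2. L → U ← F — U:collider[open] ⇒ active
  3. L → G → U ← Y → F — G:chain[blocks]; U:collider[open]; Y:fork[blocks] ⇒ blocked
  4. L → G → U ← F — G:chain[blocks]; U:collider[open] ⇒ blocked
Because an active path exists, L and F are not d-separated.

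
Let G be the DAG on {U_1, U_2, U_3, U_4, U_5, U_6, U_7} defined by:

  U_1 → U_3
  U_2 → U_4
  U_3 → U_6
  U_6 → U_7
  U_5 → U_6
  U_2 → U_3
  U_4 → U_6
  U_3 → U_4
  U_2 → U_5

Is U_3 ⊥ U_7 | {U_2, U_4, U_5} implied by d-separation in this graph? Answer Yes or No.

Enumerating the 5 paths from U_3 to U_7 and testing each for blocking by {U_2, U_4, U_5}:
  1. U_3 → U_6 → U_7 — U_6:chain[open] ⇒ active
  2. U_3 → U_4 → U_6 → U_7 — U_4:chain[blocks]; U_6:chain[open] ⇒ blocked
  3. U_3 → U_4 ← U_2 → U_5 → U_6 → U_7 — U_4:collider[open]; U_2:fork[blocks]; U_5:chain[blocks]; U_6:chain[open] ⇒ blocked
  4. U_3 ← U_2 → U_4 → U_6 → U_7 — U_2:fork[blocks]; U_4:chain[blocks]; U_6:chain[open] ⇒ blocked
  5. U_3 ← U_2 → U_5 → U_6 → U_7 — U_2:fork[blocks]; U_5:chain[blocks]; U_6:chain[open] ⇒ blocked
At least one path is unblocked, so d-separation fails.

No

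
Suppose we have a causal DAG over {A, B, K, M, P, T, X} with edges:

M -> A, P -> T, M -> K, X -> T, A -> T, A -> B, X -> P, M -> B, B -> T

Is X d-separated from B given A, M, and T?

6 paths connect X and B; each must be blocked for d-separation to hold:
Path 1: X → P → T ← B
  P is a chain and P is not conditioned on; T is a collider and T is conditioned on, which opens it — no node blocks this path, so it is active.
Path 2: X → P → T ← A → B
  A is a fork here and A is conditioned on, so the path is blocked at A.
Path 3: X → P → T ← A ← M → B
  A is a chain here and A is conditioned on, so the path is blocked at A.
Path 4: X → T ← B
  T is a collider and T is conditioned on, which opens it — no node blocks this path, so it is active.
Path 5: X → T ← A → B
  A is a fork here and A is conditioned on, so the path is blocked at A.
Path 6: X → T ← A ← M → B
  A is a chain here and A is conditioned on, so the path is blocked at A.
Because an active path exists, X and B are not d-separated.

No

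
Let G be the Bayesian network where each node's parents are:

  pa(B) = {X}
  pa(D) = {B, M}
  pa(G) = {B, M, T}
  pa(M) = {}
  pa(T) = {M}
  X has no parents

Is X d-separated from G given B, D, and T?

Yes

There are 3 undirected paths between X and G; checking each against the conditioning set {B, D, T}:
Path 1: X → B → D ← M → T → G
  B is a chain here and B is conditioned on, so the path is blocked at B.
Path 2: X → B → D ← M → G
  B is a chain here and B is conditioned on, so the path is blocked at B.
Path 3: X → B → G
  B is a chain here and B is conditioned on, so the path is blocked at B.
Since every path is blocked, d-separation holds.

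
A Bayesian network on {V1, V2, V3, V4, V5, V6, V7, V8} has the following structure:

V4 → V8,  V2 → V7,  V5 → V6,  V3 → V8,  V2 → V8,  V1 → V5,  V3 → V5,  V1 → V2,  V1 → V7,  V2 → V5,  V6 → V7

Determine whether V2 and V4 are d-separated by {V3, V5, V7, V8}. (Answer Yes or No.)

There are 6 undirected paths between V2 and V4; checking each against the conditioning set {V3, V5, V7, V8}:
  1. V2 → V5 ← V3 → V8 ← V4 — V5:collider[open]; V3:fork[blocks]; V8:collider[open] ⇒ blocked
  2. V2 → V7 ← V6 ← V5 ← V3 → V8 ← V4 — V7:collider[open]; V6:chain[open]; V5:chain[blocks]; V3:fork[blocks]; V8:collider[open] ⇒ blocked
  3. V2 → V7 ← V1 → V5 ← V3 → V8 ← V4 — V7:collider[open]; V1:fork[open]; V5:collider[open]; V3:fork[blocks]; V8:collider[open] ⇒ blocked
  4. V2 → V8 ← V4 — V8:collider[open] ⇒ active
  5. V2 ← V1 → V5 ← V3 → V8 ← V4 — V1:fork[open]; V5:collider[open]; V3:fork[blocks]; V8:collider[open] ⇒ blocked
  6. V2 ← V1 → V7 ← V6 ← V5 ← V3 → V8 ← V4 — V1:fork[open]; V7:collider[open]; V6:chain[open]; V5:chain[blocks]; V3:fork[blocks]; V8:collider[open] ⇒ blocked
Because an active path exists, V2 and V4 are not d-separated.

No — V2 and V4 are not d-separated given {V3, V5, V7, V8}.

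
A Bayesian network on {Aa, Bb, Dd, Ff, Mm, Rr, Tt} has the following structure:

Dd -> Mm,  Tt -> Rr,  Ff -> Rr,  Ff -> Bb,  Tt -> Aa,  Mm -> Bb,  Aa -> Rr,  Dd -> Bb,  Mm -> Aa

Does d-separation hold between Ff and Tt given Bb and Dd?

Yes

6 paths connect Ff and Tt; each must be blocked for d-separation to hold:
  1. Ff → Bb ← Dd → Mm → Aa → Rr ← Tt — Bb:collider[open]; Dd:fork[blocks]; Mm:chain[open]; Aa:chain[open]; Rr:collider[blocks] ⇒ blocked
  2. Ff → Bb ← Dd → Mm → Aa ← Tt — Bb:collider[open]; Dd:fork[blocks]; Mm:chain[open]; Aa:collider[blocks] ⇒ blocked
  3. Ff → Bb ← Mm → Aa → Rr ← Tt — Bb:collider[open]; Mm:fork[open]; Aa:chain[open]; Rr:collider[blocks] ⇒ blocked
  4. Ff → Bb ← Mm → Aa ← Tt — Bb:collider[open]; Mm:fork[open]; Aa:collider[blocks] ⇒ blocked
  5. Ff → Rr ← Aa ← Tt — Rr:collider[blocks]; Aa:chain[open] ⇒ blocked
  6. Ff → Rr ← Tt — Rr:collider[blocks] ⇒ blocked
Since every path is blocked, d-separation holds.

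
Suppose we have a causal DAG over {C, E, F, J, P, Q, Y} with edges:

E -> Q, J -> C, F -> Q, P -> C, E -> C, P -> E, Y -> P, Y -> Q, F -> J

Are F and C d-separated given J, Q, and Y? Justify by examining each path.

No

Enumerating the 5 paths from F to C and testing each for blocking by {J, Q, Y}:
  1. F → Q ← Y → P → C — Q:collider[open]; Y:fork[blocks]; P:chain[open] ⇒ blocked
  2. F → Q ← Y → P → E → C — Q:collider[open]; Y:fork[blocks]; P:chain[open]; E:chain[open] ⇒ blocked
  3. F → Q ← E ← P → C — Q:collider[open]; E:chain[open]; P:fork[open] ⇒ active
  4. F → Q ← E → C — Q:collider[open]; E:fork[open] ⇒ active
  5. F → J → C — J:chain[blocks] ⇒ blocked
Because an active path exists, F and C are not d-separated.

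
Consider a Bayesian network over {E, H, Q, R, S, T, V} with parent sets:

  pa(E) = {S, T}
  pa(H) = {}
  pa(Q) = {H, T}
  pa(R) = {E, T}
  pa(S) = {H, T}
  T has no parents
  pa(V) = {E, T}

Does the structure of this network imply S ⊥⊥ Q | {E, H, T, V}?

Yes

5 paths connect S and Q; each must be blocked for d-separation to hold:
Path 1: S ← H → Q
  H is a fork here and H is conditioned on, so the path is blocked at H.
Path 2: S ← T → Q
  T is a fork here and T is conditioned on, so the path is blocked at T.
Path 3: S → E → R ← T → Q
  E is a chain here and E is conditioned on, so the path is blocked at E.
Path 4: S → E ← T → Q
  T is a fork here and T is conditioned on, so the path is blocked at T.
Path 5: S → E → V ← T → Q
  E is a chain here and E is conditioned on, so the path is blocked at E.
All paths are blocked; S ⊥ Q | {E, H, T, V} holds.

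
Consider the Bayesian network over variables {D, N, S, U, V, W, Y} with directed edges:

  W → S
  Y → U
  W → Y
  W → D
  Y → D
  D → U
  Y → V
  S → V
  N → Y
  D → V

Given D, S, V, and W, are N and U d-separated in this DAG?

Enumerating the 6 paths from N to U and testing each for blocking by {D, S, V, W}:
Path 1: N → Y → V ← D → U
  D is a fork here and D is conditioned on, so the path is blocked at D.
Path 2: N → Y → V ← S ← W → D → U
  S is a chain here and S is conditioned on, so the path is blocked at S.
Path 3: N → Y → U
  Y is a chain and Y is not conditioned on — no node blocks this path, so it is active.
Path 4: N → Y → D → U
  D is a chain here and D is conditioned on, so the path is blocked at D.
Path 5: N → Y ← W → D → U
  W is a fork here and W is conditioned on, so the path is blocked at W.
Path 6: N → Y ← W → S → V ← D → U
  W is a fork here and W is conditioned on, so the path is blocked at W.
At least one path is unblocked, so d-separation fails.

No — N and U are not d-separated given {D, S, V, W}.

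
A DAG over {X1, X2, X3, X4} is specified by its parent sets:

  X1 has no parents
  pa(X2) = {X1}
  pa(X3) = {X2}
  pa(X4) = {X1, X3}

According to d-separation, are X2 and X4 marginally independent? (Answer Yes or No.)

No — X2 and X4 are not d-separated given ∅.

We examine all 2 paths between X2 and X4:
  1. X2 → X3 → X4 — X3:chain[open] ⇒ active
  2. X2 ← X1 → X4 — X1:fork[open] ⇒ active
At least one path is unblocked, so d-separation fails.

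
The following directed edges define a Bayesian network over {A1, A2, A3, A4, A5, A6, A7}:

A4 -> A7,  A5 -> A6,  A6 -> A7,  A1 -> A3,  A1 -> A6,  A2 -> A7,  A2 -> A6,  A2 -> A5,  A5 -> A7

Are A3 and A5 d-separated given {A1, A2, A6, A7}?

We examine all 5 paths between A3 and A5:
Path 1: A3 ← A1 → A6 ← A5
  A1 is a fork here and A1 is conditioned on, so the path is blocked at A1.
Path 2: A3 ← A1 → A6 ← A2 → A5
  A1 is a fork here and A1 is conditioned on, so the path is blocked at A1.
Path 3: A3 ← A1 → A6 ← A2 → A7 ← A5
  A1 is a fork here and A1 is conditioned on, so the path is blocked at A1.
Path 4: A3 ← A1 → A6 → A7 ← A5
  A1 is a fork here and A1 is conditioned on, so the path is blocked at A1.
Path 5: A3 ← A1 → A6 → A7 ← A2 → A5
  A1 is a fork here and A1 is conditioned on, so the path is blocked at A1.
Every path is blocked, so A3 and A5 are d-separated given {A1, A2, A6, A7}.

Yes — A3 and A5 are d-separated given {A1, A2, A6, A7}.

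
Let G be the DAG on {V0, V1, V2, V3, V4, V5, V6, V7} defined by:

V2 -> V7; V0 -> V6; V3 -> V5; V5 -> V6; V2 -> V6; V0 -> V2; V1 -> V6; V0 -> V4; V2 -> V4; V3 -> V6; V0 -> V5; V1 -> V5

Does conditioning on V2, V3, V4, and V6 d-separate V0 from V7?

6 paths connect V0 and V7; each must be blocked for d-separation to hold:
Path 1: V0 → V5 ← V3 → V6 ← V2 → V7
  V3 is a fork here and V3 is conditioned on, so the path is blocked at V3.
Path 2: V0 → V5 ← V1 → V6 ← V2 → V7
  V2 is a fork here and V2 is conditioned on, so the path is blocked at V2.
Path 3: V0 → V5 → V6 ← V2 → V7
  V2 is a fork here and V2 is conditioned on, so the path is blocked at V2.
Path 4: V0 → V2 → V7
  V2 is a chain here and V2 is conditioned on, so the path is blocked at V2.
Path 5: V0 → V6 ← V2 → V7
  V2 is a fork here and V2 is conditioned on, so the path is blocked at V2.
Path 6: V0 → V4 ← V2 → V7
  V2 is a fork here and V2 is conditioned on, so the path is blocked at V2.
Since every path is blocked, d-separation holds.

Yes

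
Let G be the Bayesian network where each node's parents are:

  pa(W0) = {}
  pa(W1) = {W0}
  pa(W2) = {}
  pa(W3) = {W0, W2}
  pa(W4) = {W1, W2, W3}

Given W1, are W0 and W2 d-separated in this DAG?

Yes

We examine all 4 paths between W0 and W2:
Path 1: W0 → W1 → W4 ← W2
  W1 is a chain here and W1 is conditioned on, so the path is blocked at W1.
Path 2: W0 → W1 → W4 ← W3 ← W2
  W1 is a chain here and W1 is conditioned on, so the path is blocked at W1.
Path 3: W0 → W3 → W4 ← W2
  W4 is a collider here and neither W4 nor any of its descendants is conditioned on, so the collider stays closed — the path is blocked at W4.
Path 4: W0 → W3 ← W2
  W3 is a collider here and neither W3 nor any of its descendants is conditioned on, so the collider stays closed — the path is blocked at W3.
Since every path is blocked, d-separation holds.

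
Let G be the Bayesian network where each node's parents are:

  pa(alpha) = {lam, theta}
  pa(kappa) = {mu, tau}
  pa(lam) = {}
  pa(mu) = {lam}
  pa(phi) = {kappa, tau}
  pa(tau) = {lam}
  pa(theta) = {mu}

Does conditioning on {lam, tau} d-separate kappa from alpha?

Enumerating the 6 paths from kappa to alpha and testing each for blocking by {lam, tau}:
  1. kappa → phi ← tau ← lam → alpha — phi:collider[blocks]; tau:chain[blocks]; lam:fork[blocks] ⇒ blocked
  2. kappa → phi ← tau ← lam → mu → theta → alpha — phi:collider[blocks]; tau:chain[blocks]; lam:fork[blocks]; mu:chain[open]; theta:chain[open] ⇒ blocked
  3. kappa ← tau ← lam → alpha — tau:chain[blocks]; lam:fork[blocks] ⇒ blocked
  4. kappa ← tau ← lam → mu → theta → alpha — tau:chain[blocks]; lam:fork[blocks]; mu:chain[open]; theta:chain[open] ⇒ blocked
  5. kappa ← mu → theta → alpha — mu:fork[open]; theta:chain[open] ⇒ active
  6. kappa ← mu ← lam → alpha — mu:chain[open]; lam:fork[blocks] ⇒ blocked
At least one path is unblocked, so d-separation fails.

No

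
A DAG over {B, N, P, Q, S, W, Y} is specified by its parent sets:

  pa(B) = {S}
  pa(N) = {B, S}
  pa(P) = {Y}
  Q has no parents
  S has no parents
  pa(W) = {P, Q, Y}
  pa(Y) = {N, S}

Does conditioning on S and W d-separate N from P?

No — N and P are not d-separated given {S, W}.

There are 6 undirected paths between N and P; checking each against the conditioning set {S, W}:
  1. N ← B ← S → Y → P — B:chain[open]; S:fork[blocks]; Y:chain[open] ⇒ blocked
  2. N ← B ← S → Y → W ← P — B:chain[open]; S:fork[blocks]; Y:chain[open]; W:collider[open] ⇒ blocked
  3. N ← S → Y → P — S:fork[blocks]; Y:chain[open] ⇒ blocked
  4. N ← S → Y → W ← P — S:fork[blocks]; Y:chain[open]; W:collider[open] ⇒ blocked
  5. N → Y → P — Y:chain[open] ⇒ active
  6. N → Y → W ← P — Y:chain[open]; W:collider[open] ⇒ active
Since the path N → Y → P is active, N and P are not d-separated given {S, W}.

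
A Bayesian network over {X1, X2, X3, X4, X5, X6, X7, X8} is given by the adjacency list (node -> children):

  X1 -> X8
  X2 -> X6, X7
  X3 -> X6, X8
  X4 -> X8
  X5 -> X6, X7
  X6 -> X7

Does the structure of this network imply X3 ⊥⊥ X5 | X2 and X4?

Yes

Enumerating the 3 paths from X3 to X5 and testing each for blocking by {X2, X4}:
Path 1: X3 → X6 ← X5
  X6 is a collider here and neither X6 nor any of its descendants is conditioned on, so the collider stays closed — the path is blocked at X6.
Path 2: X3 → X6 ← X2 → X7 ← X5
  X6 is a collider here and neither X6 nor any of its descendants is conditioned on, so the collider stays closed — the path is blocked at X6.
Path 3: X3 → X6 → X7 ← X5
  X7 is a collider here and neither X7 nor any of its descendants is conditioned on, so the collider stays closed — the path is blocked at X7.
Since every path is blocked, d-separation holds.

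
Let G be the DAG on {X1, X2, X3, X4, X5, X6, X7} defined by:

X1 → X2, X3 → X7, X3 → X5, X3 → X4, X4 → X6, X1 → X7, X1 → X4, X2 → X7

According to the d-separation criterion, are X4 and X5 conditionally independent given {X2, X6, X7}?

There are 3 undirected paths between X4 and X5; checking each against the conditioning set {X2, X6, X7}:
Path 1: X4 ← X1 → X2 → X7 ← X3 → X5
  X2 is a chain here and X2 is conditioned on, so the path is blocked at X2.
Path 2: X4 ← X1 → X7 ← X3 → X5
  X1 is a fork and X1 is not conditioned on; X7 is a collider and X7 is conditioned on, which opens it; X3 is a fork and X3 is not conditioned on — no node blocks this path, so it is active.
Path 3: X4 ← X3 → X5
  X3 is a fork and X3 is not conditioned on — no node blocks this path, so it is active.
Because an active path exists, X4 and X5 are not d-separated.

No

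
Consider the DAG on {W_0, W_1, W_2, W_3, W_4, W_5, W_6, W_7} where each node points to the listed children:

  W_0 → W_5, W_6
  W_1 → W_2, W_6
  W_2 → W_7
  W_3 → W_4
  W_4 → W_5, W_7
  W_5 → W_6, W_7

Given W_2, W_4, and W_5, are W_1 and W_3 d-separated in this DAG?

Yes

6 paths connect W_1 and W_3; each must be blocked for d-separation to hold:
Path 1: W_1 → W_6 ← W_0 → W_5 → W_7 ← W_4 ← W_3
  W_6 is a collider here and neither W_6 nor any of its descendants is conditioned on, so the collider stays closed — the path is blocked at W_6.
Path 2: W_1 → W_6 ← W_0 → W_5 ← W_4 ← W_3
  W_6 is a collider here and neither W_6 nor any of its descendants is conditioned on, so the collider stays closed — the path is blocked at W_6.
Path 3: W_1 → W_6 ← W_5 → W_7 ← W_4 ← W_3
  W_6 is a collider here and neither W_6 nor any of its descendants is conditioned on, so the collider stays closed — the path is blocked at W_6.
Path 4: W_1 → W_6 ← W_5 ← W_4 ← W_3
  W_6 is a collider here and neither W_6 nor any of its descendants is conditioned on, so the collider stays closed — the path is blocked at W_6.
Path 5: W_1 → W_2 → W_7 ← W_4 ← W_3
  W_2 is a chain here and W_2 is conditioned on, so the path is blocked at W_2.
Path 6: W_1 → W_2 → W_7 ← W_5 ← W_4 ← W_3
  W_2 is a chain here and W_2 is conditioned on, so the path is blocked at W_2.
All paths are blocked; W_1 ⊥ W_3 | {W_2, W_4, W_5} holds.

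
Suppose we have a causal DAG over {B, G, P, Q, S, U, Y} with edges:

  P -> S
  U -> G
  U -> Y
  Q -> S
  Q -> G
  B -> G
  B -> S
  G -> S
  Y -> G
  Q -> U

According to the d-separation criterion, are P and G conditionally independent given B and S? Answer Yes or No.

5 paths connect P and G; each must be blocked for d-separation to hold:
Path 1: P → S ← B → G
  B is a fork here and B is conditioned on, so the path is blocked at B.
Path 2: P → S ← Q → U → Y → G
  S is a collider and S is conditioned on, which opens it; Q is a fork and Q is not conditioned on; U is a chain and U is not conditioned on; Y is a chain and Y is not conditioned on — no node blocks this path, so it is active.
Path 3: P → S ← Q → U → G
  S is a collider and S is conditioned on, which opens it; Q is a fork and Q is not conditioned on; U is a chain and U is not conditioned on — no node blocks this path, so it is active.
Path 4: P → S ← Q → G
  S is a collider and S is conditioned on, which opens it; Q is a fork and Q is not conditioned on — no node blocks this path, so it is active.
Path 5: P → S ← G
  S is a collider and S is conditioned on, which opens it — no node blocks this path, so it is active.
At least one path is unblocked, so d-separation fails.

No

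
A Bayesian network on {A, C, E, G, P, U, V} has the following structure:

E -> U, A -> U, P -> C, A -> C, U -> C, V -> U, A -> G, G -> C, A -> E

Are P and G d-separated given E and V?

Yes — P and G are d-separated given {E, V}.

We examine all 4 paths between P and G:
Path 1: P → C ← A → G
  C is a collider here and neither C nor any of its descendants is conditioned on, so the collider stays closed — the path is blocked at C.
Path 2: P → C ← U ← A → G
  C is a collider here and neither C nor any of its descendants is conditioned on, so the collider stays closed — the path is blocked at C.
Path 3: P → C ← U ← E ← A → G
  C is a collider here and neither C nor any of its descendants is conditioned on, so the collider stays closed — the path is blocked at C.
Path 4: P → C ← G
  C is a collider here and neither C nor any of its descendants is conditioned on, so the collider stays closed — the path is blocked at C.
All paths are blocked; P ⊥ G | {E, V} holds.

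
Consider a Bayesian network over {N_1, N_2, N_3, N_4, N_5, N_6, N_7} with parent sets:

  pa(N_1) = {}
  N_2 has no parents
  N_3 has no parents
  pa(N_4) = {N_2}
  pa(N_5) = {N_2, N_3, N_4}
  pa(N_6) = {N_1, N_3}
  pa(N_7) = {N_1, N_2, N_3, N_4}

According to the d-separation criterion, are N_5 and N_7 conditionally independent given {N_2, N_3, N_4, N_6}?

We examine all 6 paths between N_5 and N_7:
Path 1: N_5 ← N_2 → N_7
  N_2 is a fork here and N_2 is conditioned on, so the path is blocked at N_2.
Path 2: N_5 ← N_2 → N_4 → N_7
  N_2 is a fork here and N_2 is conditioned on, so the path is blocked at N_2.
Path 3: N_5 ← N_3 → N_6 ← N_1 → N_7
  N_3 is a fork here and N_3 is conditioned on, so the path is blocked at N_3.
Path 4: N_5 ← N_3 → N_7
  N_3 is a fork here and N_3 is conditioned on, so the path is blocked at N_3.
Path 5: N_5 ← N_4 ← N_2 → N_7
  N_4 is a chain here and N_4 is conditioned on, so the path is blocked at N_4.
Path 6: N_5 ← N_4 → N_7
  N_4 is a fork here and N_4 is conditioned on, so the path is blocked at N_4.
Since every path is blocked, d-separation holds.

Yes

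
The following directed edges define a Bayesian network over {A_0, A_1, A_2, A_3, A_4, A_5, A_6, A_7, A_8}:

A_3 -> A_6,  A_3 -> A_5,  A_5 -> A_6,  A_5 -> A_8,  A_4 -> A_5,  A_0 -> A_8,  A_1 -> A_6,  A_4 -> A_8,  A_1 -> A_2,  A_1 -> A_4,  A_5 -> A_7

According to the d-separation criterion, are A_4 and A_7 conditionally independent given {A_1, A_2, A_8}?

4 paths connect A_4 and A_7; each must be blocked for d-separation to hold:
Path 1: A_4 → A_8 ← A_5 → A_7
  A_8 is a collider and A_8 is conditioned on, which opens it; A_5 is a fork and A_5 is not conditioned on — no node blocks this path, so it is active.
Path 2: A_4 ← A_1 → A_6 ← A_3 → A_5 → A_7
  A_1 is a fork here and A_1 is conditioned on, so the path is blocked at A_1.
Path 3: A_4 ← A_1 → A_6 ← A_5 → A_7
  A_1 is a fork here and A_1 is conditioned on, so the path is blocked at A_1.
Path 4: A_4 → A_5 → A_7
  A_5 is a chain and A_5 is not conditioned on — no node blocks this path, so it is active.
At least one path is unblocked, so d-separation fails.

No — A_4 and A_7 are not d-separated given {A_1, A_2, A_8}.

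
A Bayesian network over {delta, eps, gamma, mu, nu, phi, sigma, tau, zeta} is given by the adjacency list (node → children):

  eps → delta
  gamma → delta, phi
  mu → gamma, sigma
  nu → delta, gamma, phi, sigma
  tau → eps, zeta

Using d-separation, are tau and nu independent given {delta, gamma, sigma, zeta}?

We examine all 4 paths between tau and nu:
  1. tau → eps → delta ← nu — eps:chain[open]; delta:collider[open] ⇒ active
  2. tau → eps → delta ← gamma ← nu — eps:chain[open]; delta:collider[open]; gamma:chain[blocks] ⇒ blocked
  3. tau → eps → delta ← gamma → phi ← nu — eps:chain[open]; delta:collider[open]; gamma:fork[blocks]; phi:collider[blocks] ⇒ blocked
  4. tau → eps → delta ← gamma ← mu → sigma ← nu — eps:chain[open]; delta:collider[open]; gamma:chain[blocks]; mu:fork[open]; sigma:collider[open] ⇒ blocked
Because an active path exists, tau and nu are not d-separated.

No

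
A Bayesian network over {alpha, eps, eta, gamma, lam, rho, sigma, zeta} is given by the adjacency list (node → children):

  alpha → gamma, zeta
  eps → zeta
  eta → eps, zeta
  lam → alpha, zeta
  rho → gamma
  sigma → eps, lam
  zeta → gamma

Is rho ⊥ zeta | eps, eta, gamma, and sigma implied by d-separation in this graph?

There are 5 undirected paths between rho and zeta; checking each against the conditioning set {eps, eta, gamma, sigma}:
Path 1: rho → gamma ← alpha → zeta
  gamma is a collider and gamma is conditioned on, which opens it; alpha is a fork and alpha is not conditioned on — no node blocks this path, so it is active.
Path 2: rho → gamma ← alpha ← lam ← sigma → eps ← eta → zeta
  sigma is a fork here and sigma is conditioned on, so the path is blocked at sigma.
Path 3: rho → gamma ← alpha ← lam ← sigma → eps → zeta
  sigma is a fork here and sigma is conditioned on, so the path is blocked at sigma.
Path 4: rho → gamma ← alpha ← lam → zeta
  gamma is a collider and gamma is conditioned on, which opens it; alpha is a chain and alpha is not conditioned on; lam is a fork and lam is not conditioned on — no node blocks this path, so it is active.
Path 5: rho → gamma ← zeta
  gamma is a collider and gamma is conditioned on, which opens it — no node blocks this path, so it is active.
Since the path rho → gamma ← alpha → zeta is active, rho and zeta are not d-separated given {eps, eta, gamma, sigma}.

No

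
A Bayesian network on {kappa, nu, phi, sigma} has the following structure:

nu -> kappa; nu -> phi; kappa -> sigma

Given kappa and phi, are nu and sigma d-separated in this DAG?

The only undirected path from nu to sigma is:
Path 1: nu → kappa → sigma
  kappa is a chain here and kappa is conditioned on, so the path is blocked at kappa.
Since every path is blocked, d-separation holds.

Yes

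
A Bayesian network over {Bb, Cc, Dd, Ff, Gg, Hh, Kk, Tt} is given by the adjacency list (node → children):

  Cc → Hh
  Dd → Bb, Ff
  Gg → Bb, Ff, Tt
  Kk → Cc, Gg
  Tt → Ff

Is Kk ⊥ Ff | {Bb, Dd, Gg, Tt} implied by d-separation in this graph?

Yes

Enumerating the 3 paths from Kk to Ff and testing each for blocking by {Bb, Dd, Gg, Tt}:
Path 1: Kk → Gg → Tt → Ff
  Gg is a chain here and Gg is conditioned on, so the path is blocked at Gg.
Path 2: Kk → Gg → Bb ← Dd → Ff
  Gg is a chain here and Gg is conditioned on, so the path is blocked at Gg.
Path 3: Kk → Gg → Ff
  Gg is a chain here and Gg is conditioned on, so the path is blocked at Gg.
Since every path is blocked, d-separation holds.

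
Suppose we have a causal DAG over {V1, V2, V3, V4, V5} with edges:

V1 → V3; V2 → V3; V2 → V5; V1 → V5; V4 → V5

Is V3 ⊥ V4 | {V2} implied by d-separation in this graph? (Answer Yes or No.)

Enumerating the 2 paths from V3 to V4 and testing each for blocking by {V2}:
Path 1: V3 ← V2 → V5 ← V4
  V2 is a fork here and V2 is conditioned on, so the path is blocked at V2.
Path 2: V3 ← V1 → V5 ← V4
  V5 is a collider here and neither V5 nor any of its descendants is conditioned on, so the collider stays closed — the path is blocked at V5.
All paths are blocked; V3 ⊥ V4 | {V2} holds.

Yes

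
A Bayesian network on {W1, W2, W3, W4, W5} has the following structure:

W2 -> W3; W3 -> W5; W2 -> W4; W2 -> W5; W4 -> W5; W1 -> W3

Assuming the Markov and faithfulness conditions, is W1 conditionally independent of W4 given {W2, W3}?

Yes — W1 and W4 are d-separated given {W2, W3}.

We examine all 4 paths between W1 and W4:
Path 1: W1 → W3 → W5 ← W4
  W3 is a chain here and W3 is conditioned on, so the path is blocked at W3.
Path 2: W1 → W3 → W5 ← W2 → W4
  W3 is a chain here and W3 is conditioned on, so the path is blocked at W3.
Path 3: W1 → W3 ← W2 → W5 ← W4
  W2 is a fork here and W2 is conditioned on, so the path is blocked at W2.
Path 4: W1 → W3 ← W2 → W4
  W2 is a fork here and W2 is conditioned on, so the path is blocked at W2.
All paths are blocked; W1 ⊥ W4 | {W2, W3} holds.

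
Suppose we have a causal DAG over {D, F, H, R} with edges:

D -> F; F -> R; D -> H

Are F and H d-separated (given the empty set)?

There is one path between F and H:
Path 1: F ← D → H
  D is a fork and D is not conditioned on — no node blocks this path, so it is active.
Because an active path exists, F and H are not d-separated.

No — F and H are not d-separated given ∅.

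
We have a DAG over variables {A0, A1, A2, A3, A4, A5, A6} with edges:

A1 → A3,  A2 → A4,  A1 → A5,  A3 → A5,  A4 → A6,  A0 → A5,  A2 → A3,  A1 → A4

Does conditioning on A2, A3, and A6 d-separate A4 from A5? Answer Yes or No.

We examine all 4 paths between A4 and A5:
Path 1: A4 ← A2 → A3 ← A1 → A5
  A2 is a fork here and A2 is conditioned on, so the path is blocked at A2.
Path 2: A4 ← A2 → A3 → A5
  A2 is a fork here and A2 is conditioned on, so the path is blocked at A2.
Path 3: A4 ← A1 → A3 → A5
  A3 is a chain here and A3 is conditioned on, so the path is blocked at A3.
Path 4: A4 ← A1 → A5
  A1 is a fork and A1 is not conditioned on — no node blocks this path, so it is active.
Because an active path exists, A4 and A5 are not d-separated.

No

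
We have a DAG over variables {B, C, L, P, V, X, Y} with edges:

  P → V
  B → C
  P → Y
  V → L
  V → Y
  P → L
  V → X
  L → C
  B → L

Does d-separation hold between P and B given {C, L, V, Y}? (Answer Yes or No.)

No

We examine all 6 paths between P and B:
Path 1: P → Y ← V → L ← B
  V is a fork here and V is conditioned on, so the path is blocked at V.
Path 2: P → Y ← V → L → C ← B
  V is a fork here and V is conditioned on, so the path is blocked at V.
Path 3: P → V → L ← B
  V is a chain here and V is conditioned on, so the path is blocked at V.
Path 4: P → V → L → C ← B
  V is a chain here and V is conditioned on, so the path is blocked at V.
Path 5: P → L ← B
  L is a collider and L is conditioned on, which opens it — no node blocks this path, so it is active.
Path 6: P → L → C ← B
  L is a chain here and L is conditioned on, so the path is blocked at L.
At least one path is unblocked, so d-separation fails.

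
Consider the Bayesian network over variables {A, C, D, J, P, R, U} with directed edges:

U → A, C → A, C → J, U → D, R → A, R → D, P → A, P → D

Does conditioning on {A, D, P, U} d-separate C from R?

Enumerating the 3 paths from C to R and testing each for blocking by {A, D, P, U}:
  1. C → A ← P → D ← R — A:collider[open]; P:fork[blocks]; D:collider[open] ⇒ blocked
  2. C → A ← U → D ← R — A:collider[open]; U:fork[blocks]; D:collider[open] ⇒ blocked
  3. C → A ← R — A:collider[open] ⇒ active
Because an active path exists, C and R are not d-separated.

No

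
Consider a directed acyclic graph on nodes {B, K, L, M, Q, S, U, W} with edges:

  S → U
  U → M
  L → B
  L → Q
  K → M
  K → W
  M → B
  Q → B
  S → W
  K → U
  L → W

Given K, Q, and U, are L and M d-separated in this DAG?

Yes

6 paths connect L and M; each must be blocked for d-separation to hold:
  1. L → B ← M — B:collider[blocks] ⇒ blocked
  2. L → W ← K → M — W:collider[blocks]; K:fork[blocks] ⇒ blocked
  3. L → W ← K → U → M — W:collider[blocks]; K:fork[blocks]; U:chain[blocks] ⇒ blocked
  4. L → W ← S → U ← K → M — W:collider[blocks]; S:fork[open]; U:collider[open]; K:fork[blocks] ⇒ blocked
  5. L → W ← S → U → M — W:collider[blocks]; S:fork[open]; U:chain[blocks] ⇒ blocked
  6. L → Q → B ← M — Q:chain[blocks]; B:collider[blocks] ⇒ blocked
All paths are blocked; L ⊥ M | {K, Q, U} holds.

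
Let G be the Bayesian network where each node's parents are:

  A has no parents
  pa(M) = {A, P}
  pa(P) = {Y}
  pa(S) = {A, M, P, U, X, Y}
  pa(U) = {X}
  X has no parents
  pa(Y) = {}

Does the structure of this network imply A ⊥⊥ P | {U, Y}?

Yes

There are 6 undirected paths between A and P; checking each against the conditioning set {U, Y}:
Path 1: A → M → S ← Y → P
  S is a collider here and neither S nor any of its descendants is conditioned on, so the collider stays closed — the path is blocked at S.
Path 2: A → M → S ← P
  S is a collider here and neither S nor any of its descendants is conditioned on, so the collider stays closed — the path is blocked at S.
Path 3: A → M ← P
  M is a collider here and neither M nor any of its descendants is conditioned on, so the collider stays closed — the path is blocked at M.
Path 4: A → S ← M ← P
  S is a collider here and neither S nor any of its descendants is conditioned on, so the collider stays closed — the path is blocked at S.
Path 5: A → S ← Y → P
  S is a collider here and neither S nor any of its descendants is conditioned on, so the collider stays closed — the path is blocked at S.
Path 6: A → S ← P
  S is a collider here and neither S nor any of its descendants is conditioned on, so the collider stays closed — the path is blocked at S.
All paths are blocked; A ⊥ P | {U, Y} holds.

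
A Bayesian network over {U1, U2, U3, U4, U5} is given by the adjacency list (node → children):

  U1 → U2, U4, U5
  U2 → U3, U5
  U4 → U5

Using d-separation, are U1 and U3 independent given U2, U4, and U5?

We examine all 3 paths between U1 and U3:
Path 1: U1 → U5 ← U2 → U3
  U2 is a fork here and U2 is conditioned on, so the path is blocked at U2.
Path 2: U1 → U2 → U3
  U2 is a chain here and U2 is conditioned on, so the path is blocked at U2.
Path 3: U1 → U4 → U5 ← U2 → U3
  U4 is a chain here and U4 is conditioned on, so the path is blocked at U4.
Since every path is blocked, d-separation holds.

Yes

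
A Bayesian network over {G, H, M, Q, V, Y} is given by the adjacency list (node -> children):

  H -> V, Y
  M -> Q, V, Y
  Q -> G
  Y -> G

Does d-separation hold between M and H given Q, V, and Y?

No

3 paths connect M and H; each must be blocked for d-separation to hold:
  1. M → Q → G ← Y ← H — Q:chain[blocks]; G:collider[blocks]; Y:chain[blocks] ⇒ blocked
  2. M → V ← H — V:collider[open] ⇒ active
  3. M → Y ← H — Y:collider[open] ⇒ active
At least one path is unblocked, so d-separation fails.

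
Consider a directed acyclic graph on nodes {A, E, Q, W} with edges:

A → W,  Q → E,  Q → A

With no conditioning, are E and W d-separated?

No — E and W are not d-separated given ∅.

The only undirected path from E to W is:
  1. E ← Q → A → W — Q:fork[open]; A:chain[open] ⇒ active
Since the path E ← Q → A → W is active, E and W are not d-separated given ∅.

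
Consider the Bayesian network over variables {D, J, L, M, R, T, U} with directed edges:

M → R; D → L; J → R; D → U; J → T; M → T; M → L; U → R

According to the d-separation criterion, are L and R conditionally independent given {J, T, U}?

No

Enumerating the 3 paths from L to R and testing each for blocking by {J, T, U}:
Path 1: L ← M → T ← J → R
  J is a fork here and J is conditioned on, so the path is blocked at J.
Path 2: L ← M → R
  M is a fork and M is not conditioned on — no node blocks this path, so it is active.
Path 3: L ← D → U → R
  U is a chain here and U is conditioned on, so the path is blocked at U.
Because an active path exists, L and R are not d-separated.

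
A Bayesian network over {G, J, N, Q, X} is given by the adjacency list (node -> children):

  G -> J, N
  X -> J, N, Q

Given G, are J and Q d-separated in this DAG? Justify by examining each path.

No — J and Q are not d-separated given {G}.

We examine all 2 paths between J and Q:
Path 1: J ← X → Q
  X is a fork and X is not conditioned on — no node blocks this path, so it is active.
Path 2: J ← G → N ← X → Q
  G is a fork here and G is conditioned on, so the path is blocked at G.
At least one path is unblocked, so d-separation fails.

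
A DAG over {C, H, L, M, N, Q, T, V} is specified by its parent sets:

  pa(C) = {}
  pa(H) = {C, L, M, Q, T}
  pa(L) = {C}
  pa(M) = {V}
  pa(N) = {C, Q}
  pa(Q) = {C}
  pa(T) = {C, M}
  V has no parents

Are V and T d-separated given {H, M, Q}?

There are 6 undirected paths between V and T; checking each against the conditioning set {H, M, Q}:
  1. V → M → H ← Q → N ← C → T — M:chain[blocks]; H:collider[open]; Q:fork[blocks]; N:collider[blocks]; C:fork[open] ⇒ blocked
  2. V → M → H ← Q ← C → T — M:chain[blocks]; H:collider[open]; Q:chain[blocks]; C:fork[open] ⇒ blocked
  3. V → M → H ← T — M:chain[blocks]; H:collider[open] ⇒ blocked
  4. V → M → H ← C → T — M:chain[blocks]; H:collider[open]; C:fork[open] ⇒ blocked
  5. V → M → H ← L ← C → T — M:chain[blocks]; H:collider[open]; L:chain[open]; C:fork[open] ⇒ blocked
  6. V → M → T — M:chain[blocks] ⇒ blocked
Since every path is blocked, d-separation holds.

Yes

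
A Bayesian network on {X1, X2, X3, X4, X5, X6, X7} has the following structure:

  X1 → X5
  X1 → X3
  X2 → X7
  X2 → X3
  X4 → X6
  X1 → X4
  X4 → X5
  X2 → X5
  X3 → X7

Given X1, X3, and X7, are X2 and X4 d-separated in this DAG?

Yes

Enumerating the 6 paths from X2 to X4 and testing each for blocking by {X1, X3, X7}:
Path 1: X2 → X7 ← X3 ← X1 → X5 ← X4
  X3 is a chain here and X3 is conditioned on, so the path is blocked at X3.
Path 2: X2 → X7 ← X3 ← X1 → X4
  X3 is a chain here and X3 is conditioned on, so the path is blocked at X3.
Path 3: X2 → X5 ← X4
  X5 is a collider here and neither X5 nor any of its descendants is conditioned on, so the collider stays closed — the path is blocked at X5.
Path 4: X2 → X5 ← X1 → X4
  X5 is a collider here and neither X5 nor any of its descendants is conditioned on, so the collider stays closed — the path is blocked at X5.
Path 5: X2 → X3 ← X1 → X5 ← X4
  X1 is a fork here and X1 is conditioned on, so the path is blocked at X1.
Path 6: X2 → X3 ← X1 → X4
  X1 is a fork here and X1 is conditioned on, so the path is blocked at X1.
Every path is blocked, so X2 and X4 are d-separated given {X1, X3, X7}.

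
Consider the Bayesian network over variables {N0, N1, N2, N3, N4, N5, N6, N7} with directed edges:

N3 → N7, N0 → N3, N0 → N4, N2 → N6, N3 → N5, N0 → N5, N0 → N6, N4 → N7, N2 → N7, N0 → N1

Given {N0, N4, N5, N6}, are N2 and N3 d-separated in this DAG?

There are 6 undirected paths between N2 and N3; checking each against the conditioning set {N0, N4, N5, N6}:
Path 1: N2 → N6 ← N0 → N4 → N7 ← N3
  N0 is a fork here and N0 is conditioned on, so the path is blocked at N0.
Path 2: N2 → N6 ← N0 → N3
  N0 is a fork here and N0 is conditioned on, so the path is blocked at N0.
Path 3: N2 → N6 ← N0 → N5 ← N3
  N0 is a fork here and N0 is conditioned on, so the path is blocked at N0.
Path 4: N2 → N7 ← N4 ← N0 → N3
  N7 is a collider here and neither N7 nor any of its descendants is conditioned on, so the collider stays closed — the path is blocked at N7.
Path 5: N2 → N7 ← N4 ← N0 → N5 ← N3
  N7 is a collider here and neither N7 nor any of its descendants is conditioned on, so the collider stays closed — the path is blocked at N7.
Path 6: N2 → N7 ← N3
  N7 is a collider here and neither N7 nor any of its descendants is conditioned on, so the collider stays closed — the path is blocked at N7.
Every path is blocked, so N2 and N3 are d-separated given {N0, N4, N5, N6}.

Yes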